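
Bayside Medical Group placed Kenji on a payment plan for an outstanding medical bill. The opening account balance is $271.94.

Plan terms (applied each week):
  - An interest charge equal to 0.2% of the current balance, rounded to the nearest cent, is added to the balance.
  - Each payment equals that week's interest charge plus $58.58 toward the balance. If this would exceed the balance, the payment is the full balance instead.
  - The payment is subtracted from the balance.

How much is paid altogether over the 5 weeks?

Week 1: opening $271.94; interest $0.54 → $272.48; payment $59.12; balance $213.36
Week 2: opening $213.36; interest $0.43 → $213.79; payment $59.01; balance $154.78
Week 3: opening $154.78; interest $0.31 → $155.09; payment $58.89; balance $96.20
Week 4: opening $96.20; interest $0.19 → $96.39; payment $58.77; balance $37.62
Week 5: opening $37.62; interest $0.08 → $37.70; payment $37.70; balance $0.00
Total paid: $273.49

$273.49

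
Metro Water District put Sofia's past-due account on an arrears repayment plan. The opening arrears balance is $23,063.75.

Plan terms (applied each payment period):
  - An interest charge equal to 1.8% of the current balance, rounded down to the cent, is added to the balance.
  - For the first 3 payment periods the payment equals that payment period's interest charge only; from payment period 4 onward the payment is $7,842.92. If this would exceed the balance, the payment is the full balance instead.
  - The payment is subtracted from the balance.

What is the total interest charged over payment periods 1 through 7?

$2,094.12

Payment period 1: opening $23,063.75; interest $415.14 → $23,478.89; payment $415.14; balance $23,063.75
Payment period 2: opening $23,063.75; interest $415.14 → $23,478.89; payment $415.14; balance $23,063.75
Payment period 3: opening $23,063.75; interest $415.14 → $23,478.89; payment $415.14; balance $23,063.75
Payment period 4: opening $23,063.75; interest $415.14 → $23,478.89; payment $7,842.92; balance $15,635.97
Payment period 5: opening $15,635.97; interest $281.44 → $15,917.41; payment $7,842.92; balance $8,074.49
Payment period 6: opening $8,074.49; interest $145.34 → $8,219.83; payment $7,842.92; balance $376.91
Payment period 7: opening $376.91; interest $6.78 → $383.69; payment $383.69; balance $0.00
Total interest: $415.14 + $415.14 + $415.14 + $415.14 + $281.44 + $145.34 + $6.78 = $2,094.12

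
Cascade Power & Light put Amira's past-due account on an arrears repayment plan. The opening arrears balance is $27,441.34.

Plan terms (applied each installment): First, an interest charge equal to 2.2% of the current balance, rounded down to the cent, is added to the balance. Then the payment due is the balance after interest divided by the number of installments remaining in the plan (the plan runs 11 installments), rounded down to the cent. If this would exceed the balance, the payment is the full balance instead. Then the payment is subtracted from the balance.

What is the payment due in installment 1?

$2,549.54

Installment 1: $27,441.34 +$603.70 interest = $28,045.04; pay $2,549.54 → $25,495.50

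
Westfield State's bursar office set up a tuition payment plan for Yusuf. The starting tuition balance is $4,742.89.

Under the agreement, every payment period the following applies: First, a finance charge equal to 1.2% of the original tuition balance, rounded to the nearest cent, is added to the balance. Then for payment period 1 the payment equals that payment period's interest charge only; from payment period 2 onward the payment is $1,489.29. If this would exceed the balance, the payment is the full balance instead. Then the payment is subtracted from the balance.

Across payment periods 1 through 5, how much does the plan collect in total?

$5,027.44

Payment period 1: opening $4,742.89; interest $56.91 → $4,799.80; payment $56.91; balance $4,742.89
Payment period 2: opening $4,742.89; interest $56.91 → $4,799.80; payment $1,489.29; balance $3,310.51
Payment period 3: opening $3,310.51; interest $56.91 → $3,367.42; payment $1,489.29; balance $1,878.13
Payment period 4: opening $1,878.13; interest $56.91 → $1,935.04; payment $1,489.29; balance $445.75
Payment period 5: opening $445.75; interest $56.91 → $502.66; payment $502.66; balance $0.00
Total paid: $5,027.44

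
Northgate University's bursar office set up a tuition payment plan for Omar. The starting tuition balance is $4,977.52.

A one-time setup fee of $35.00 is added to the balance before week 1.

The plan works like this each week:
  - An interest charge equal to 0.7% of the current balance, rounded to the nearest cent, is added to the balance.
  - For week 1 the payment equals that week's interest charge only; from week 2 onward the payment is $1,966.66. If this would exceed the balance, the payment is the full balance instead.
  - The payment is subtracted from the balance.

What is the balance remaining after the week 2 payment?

$3,080.95

Week 1: $5,012.52 +$35.09 interest = $5,047.61; pay $35.09 → $5,012.52
Week 2: $5,012.52 +$35.09 interest = $5,047.61; pay $1,966.66 → $3,080.95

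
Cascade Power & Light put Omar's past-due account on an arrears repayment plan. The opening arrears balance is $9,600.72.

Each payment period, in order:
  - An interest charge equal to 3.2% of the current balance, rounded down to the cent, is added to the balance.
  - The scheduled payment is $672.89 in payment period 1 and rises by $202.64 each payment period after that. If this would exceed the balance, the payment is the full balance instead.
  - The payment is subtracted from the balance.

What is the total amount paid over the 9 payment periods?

$11,339.73

Payment period 1: $9,600.72 +$307.22 interest = $9,907.94; pay $672.89 → $9,235.05
Payment period 2: $9,235.05 +$295.52 interest = $9,530.57; pay $875.53 → $8,655.04
Payment period 3: $8,655.04 +$276.96 interest = $8,932.00; pay $1,078.17 → $7,853.83
Payment period 4: $7,853.83 +$251.32 interest = $8,105.15; pay $1,280.81 → $6,824.34
Payment period 5: $6,824.34 +$218.37 interest = $7,042.71; pay $1,483.45 → $5,559.26
Payment period 6: $5,559.26 +$177.89 interest = $5,737.15; pay $1,686.09 → $4,051.06
Payment period 7: $4,051.06 +$129.63 interest = $4,180.69; pay $1,888.73 → $2,291.96
Payment period 8: $2,291.96 +$73.34 interest = $2,365.30; pay $2,091.37 → $273.93
Payment period 9: $273.93 +$8.76 interest = $282.69; pay $282.69 → $0.00
Total paid: $11,339.73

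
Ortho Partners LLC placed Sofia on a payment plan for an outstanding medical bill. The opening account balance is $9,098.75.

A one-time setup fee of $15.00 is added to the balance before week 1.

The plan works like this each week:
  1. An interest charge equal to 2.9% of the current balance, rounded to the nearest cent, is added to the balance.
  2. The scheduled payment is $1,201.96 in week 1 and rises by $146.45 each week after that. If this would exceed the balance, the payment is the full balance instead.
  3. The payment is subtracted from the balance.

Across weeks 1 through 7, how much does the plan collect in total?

Week 1: $9,113.75 +$264.30 interest = $9,378.05; pay $1,201.96 → $8,176.09
Week 2: $8,176.09 +$237.11 interest = $8,413.20; pay $1,348.41 → $7,064.79
Week 3: $7,064.79 +$204.88 interest = $7,269.67; pay $1,494.86 → $5,774.81
Week 4: $5,774.81 +$167.47 interest = $5,942.28; pay $1,641.31 → $4,300.97
Week 5: $4,300.97 +$124.73 interest = $4,425.70; pay $1,787.76 → $2,637.94
Week 6: $2,637.94 +$76.50 interest = $2,714.44; pay $1,934.21 → $780.23
Week 7: $780.23 +$22.63 interest = $802.86; pay $802.86 → $0.00
Total paid: $10,211.37

$10,211.37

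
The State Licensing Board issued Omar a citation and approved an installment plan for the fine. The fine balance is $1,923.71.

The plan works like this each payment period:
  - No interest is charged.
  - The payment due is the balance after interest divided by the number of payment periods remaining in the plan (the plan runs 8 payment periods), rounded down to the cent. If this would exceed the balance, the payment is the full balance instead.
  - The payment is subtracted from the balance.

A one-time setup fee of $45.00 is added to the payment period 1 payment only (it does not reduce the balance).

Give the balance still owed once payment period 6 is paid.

$480.94

# | Opening | Payment | Fee | End bal
1 | $1,923.71 | $240.46 | $45.00 | $1,683.25
2 | $1,683.25 | $240.46 | — | $1,442.79
3 | $1,442.79 | $240.46 | — | $1,202.33
4 | $1,202.33 | $240.46 | — | $961.87
5 | $961.87 | $240.46 | — | $721.41
6 | $721.41 | $240.47 | — | $480.94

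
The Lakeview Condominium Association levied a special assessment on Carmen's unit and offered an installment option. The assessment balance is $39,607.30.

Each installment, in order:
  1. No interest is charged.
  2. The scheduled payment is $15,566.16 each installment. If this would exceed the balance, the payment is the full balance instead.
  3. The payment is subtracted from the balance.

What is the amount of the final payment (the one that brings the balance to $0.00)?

Installment 1: $39,607.30 − $15,566.16 → $24,041.14
Installment 2: $24,041.14 − $15,566.16 → $8,474.98
Installment 3: $8,474.98 − $8,474.98 → $0.00

$8,474.98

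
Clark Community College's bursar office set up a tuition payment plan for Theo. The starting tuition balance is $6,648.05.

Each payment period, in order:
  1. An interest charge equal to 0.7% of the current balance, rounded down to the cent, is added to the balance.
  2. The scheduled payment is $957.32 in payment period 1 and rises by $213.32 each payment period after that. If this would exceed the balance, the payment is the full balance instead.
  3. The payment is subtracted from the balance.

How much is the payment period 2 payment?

$1,170.64

# | Opening | Interest | Payment | End bal
1 | $6,648.05 | $46.53 | $957.32 | $5,737.26
2 | $5,737.26 | $40.16 | $1,170.64 | $4,606.78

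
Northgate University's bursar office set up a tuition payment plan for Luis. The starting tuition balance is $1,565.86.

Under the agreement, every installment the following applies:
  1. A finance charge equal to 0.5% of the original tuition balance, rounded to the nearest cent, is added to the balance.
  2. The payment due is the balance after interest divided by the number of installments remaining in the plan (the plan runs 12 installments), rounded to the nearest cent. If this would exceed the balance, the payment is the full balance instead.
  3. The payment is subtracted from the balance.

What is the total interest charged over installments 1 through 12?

# | Opening | Interest | Payment | End bal
1 | $1,565.86 | $7.83 | $131.14 | $1,442.55
2 | $1,442.55 | $7.83 | $131.85 | $1,318.53
3 | $1,318.53 | $7.83 | $132.64 | $1,193.72
4 | $1,193.72 | $7.83 | $133.51 | $1,068.04
5 | $1,068.04 | $7.83 | $134.48 | $941.39
6 | $941.39 | $7.83 | $135.60 | $813.62
7 | $813.62 | $7.83 | $136.91 | $684.54
8 | $684.54 | $7.83 | $138.47 | $553.90
9 | $553.90 | $7.83 | $140.43 | $421.30
10 | $421.30 | $7.83 | $143.04 | $286.09
11 | $286.09 | $7.83 | $146.96 | $146.96
12 | $146.96 | $7.83 | $154.79 | $0.00
Total interest: $7.83 + $7.83 + $7.83 + $7.83 + $7.83 + $7.83 + $7.83 + $7.83 + $7.83 + $7.83 + $7.83 + $7.83 = $93.96

$93.96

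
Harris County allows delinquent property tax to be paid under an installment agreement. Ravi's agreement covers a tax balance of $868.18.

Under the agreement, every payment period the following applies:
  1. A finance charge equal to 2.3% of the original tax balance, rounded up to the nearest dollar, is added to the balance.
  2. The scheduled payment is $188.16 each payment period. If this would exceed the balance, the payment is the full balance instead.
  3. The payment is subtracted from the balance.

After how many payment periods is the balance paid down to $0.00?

6

Payment period 1: $868.18 +$20.00 interest = $888.18; pay $188.16 → $700.02
Payment period 2: $700.02 +$20.00 interest = $720.02; pay $188.16 → $531.86
Payment period 3: $531.86 +$20.00 interest = $551.86; pay $188.16 → $363.70
Payment period 4: $363.70 +$20.00 interest = $383.70; pay $188.16 → $195.54
Payment period 5: $195.54 +$20.00 interest = $215.54; pay $188.16 → $27.38
Payment period 6: $27.38 +$20.00 interest = $47.38; pay $47.38 → $0.00
Balance reaches $0.00 in payment period 6.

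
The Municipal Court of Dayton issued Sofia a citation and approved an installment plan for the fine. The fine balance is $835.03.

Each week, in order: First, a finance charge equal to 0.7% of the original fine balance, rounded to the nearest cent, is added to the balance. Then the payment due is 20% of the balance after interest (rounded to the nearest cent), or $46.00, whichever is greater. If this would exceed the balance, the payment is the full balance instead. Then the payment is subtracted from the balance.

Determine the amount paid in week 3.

Week 1: $835.03 +$5.85 interest = $840.88; pay $168.18 → $672.70
Week 2: $672.70 +$5.85 interest = $678.55; pay $135.71 → $542.84
Week 3: $542.84 +$5.85 interest = $548.69; pay $109.74 → $438.95

$109.74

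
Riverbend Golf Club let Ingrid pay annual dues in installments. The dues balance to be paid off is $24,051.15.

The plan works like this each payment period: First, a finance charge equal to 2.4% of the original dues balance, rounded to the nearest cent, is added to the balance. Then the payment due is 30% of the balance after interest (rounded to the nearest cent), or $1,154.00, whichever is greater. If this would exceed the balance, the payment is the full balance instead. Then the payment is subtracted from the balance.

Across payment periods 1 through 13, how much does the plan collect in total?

$31,555.14

# | Opening | Interest | Payment | End bal
1 | $24,051.15 | $577.23 | $7,388.51 | $17,239.87
2 | $17,239.87 | $577.23 | $5,345.13 | $12,471.97
3 | $12,471.97 | $577.23 | $3,914.76 | $9,134.44
4 | $9,134.44 | $577.23 | $2,913.50 | $6,798.17
5 | $6,798.17 | $577.23 | $2,212.62 | $5,162.78
6 | $5,162.78 | $577.23 | $1,722.00 | $4,018.01
7 | $4,018.01 | $577.23 | $1,378.57 | $3,216.67
8 | $3,216.67 | $577.23 | $1,154.00 | $2,639.90
9 | $2,639.90 | $577.23 | $1,154.00 | $2,063.13
10 | $2,063.13 | $577.23 | $1,154.00 | $1,486.36
11 | $1,486.36 | $577.23 | $1,154.00 | $909.59
12 | $909.59 | $577.23 | $1,154.00 | $332.82
13 | $332.82 | $577.23 | $910.05 | $0.00
Total paid: $31,555.14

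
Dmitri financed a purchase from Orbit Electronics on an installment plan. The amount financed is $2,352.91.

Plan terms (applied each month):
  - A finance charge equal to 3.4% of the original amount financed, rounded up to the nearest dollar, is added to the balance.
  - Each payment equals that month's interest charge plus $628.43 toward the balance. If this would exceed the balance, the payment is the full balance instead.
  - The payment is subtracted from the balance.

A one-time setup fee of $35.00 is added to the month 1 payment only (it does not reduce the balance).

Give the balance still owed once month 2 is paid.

Month 1: opening $2,352.91; interest $80.00 → $2,432.91; payment $708.43 (+ $35.00 fee); balance $1,724.48
Month 2: opening $1,724.48; interest $80.00 → $1,804.48; payment $708.43; balance $1,096.05

$1,096.05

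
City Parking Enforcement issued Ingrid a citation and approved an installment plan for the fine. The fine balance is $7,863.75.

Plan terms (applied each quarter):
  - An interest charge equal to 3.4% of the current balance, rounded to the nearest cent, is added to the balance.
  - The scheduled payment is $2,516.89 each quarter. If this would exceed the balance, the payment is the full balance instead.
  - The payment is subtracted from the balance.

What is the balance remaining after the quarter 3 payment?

Quarter 1: opening $7,863.75; interest $267.37 → $8,131.12; payment $2,516.89; balance $5,614.23
Quarter 2: opening $5,614.23; interest $190.88 → $5,805.11; payment $2,516.89; balance $3,288.22
Quarter 3: opening $3,288.22; interest $111.80 → $3,400.02; payment $2,516.89; balance $883.13

$883.13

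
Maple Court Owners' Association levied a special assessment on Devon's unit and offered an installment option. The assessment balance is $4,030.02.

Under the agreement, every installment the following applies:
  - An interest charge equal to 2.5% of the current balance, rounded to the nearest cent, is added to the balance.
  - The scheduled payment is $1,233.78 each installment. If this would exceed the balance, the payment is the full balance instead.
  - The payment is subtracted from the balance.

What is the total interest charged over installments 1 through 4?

$230.19

Installment 1: opening $4,030.02; interest $100.75 → $4,130.77; payment $1,233.78; balance $2,896.99
Installment 2: opening $2,896.99; interest $72.42 → $2,969.41; payment $1,233.78; balance $1,735.63
Installment 3: opening $1,735.63; interest $43.39 → $1,779.02; payment $1,233.78; balance $545.24
Installment 4: opening $545.24; interest $13.63 → $558.87; payment $558.87; balance $0.00
Total interest: $100.75 + $72.42 + $43.39 + $13.63 = $230.19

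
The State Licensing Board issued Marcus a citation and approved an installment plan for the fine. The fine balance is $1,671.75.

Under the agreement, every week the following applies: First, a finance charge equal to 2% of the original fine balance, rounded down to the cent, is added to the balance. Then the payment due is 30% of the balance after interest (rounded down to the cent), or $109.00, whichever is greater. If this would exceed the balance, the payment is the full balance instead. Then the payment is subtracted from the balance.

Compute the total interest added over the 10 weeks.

Week 1: opening $1,671.75; interest $33.43 → $1,705.18; payment $511.55; balance $1,193.63
Week 2: opening $1,193.63; interest $33.43 → $1,227.06; payment $368.11; balance $858.95
Week 3: opening $858.95; interest $33.43 → $892.38; payment $267.71; balance $624.67
Week 4: opening $624.67; interest $33.43 → $658.10; payment $197.43; balance $460.67
Week 5: opening $460.67; interest $33.43 → $494.10; payment $148.23; balance $345.87
Week 6: opening $345.87; interest $33.43 → $379.30; payment $113.79; balance $265.51
Week 7: opening $265.51; interest $33.43 → $298.94; payment $109.00; balance $189.94
Week 8: opening $189.94; interest $33.43 → $223.37; payment $109.00; balance $114.37
Week 9: opening $114.37; interest $33.43 → $147.80; payment $109.00; balance $38.80
Week 10: opening $38.80; interest $33.43 → $72.23; payment $72.23; balance $0.00
Total interest: $33.43 + $33.43 + $33.43 + $33.43 + $33.43 + $33.43 + $33.43 + $33.43 + $33.43 + $33.43 = $334.30

$334.30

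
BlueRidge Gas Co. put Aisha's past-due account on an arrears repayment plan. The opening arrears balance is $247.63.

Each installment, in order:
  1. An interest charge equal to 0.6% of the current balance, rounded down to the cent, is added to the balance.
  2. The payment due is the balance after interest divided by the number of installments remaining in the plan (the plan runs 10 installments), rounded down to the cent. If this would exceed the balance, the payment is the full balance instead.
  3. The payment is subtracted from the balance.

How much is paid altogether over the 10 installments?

$255.90

Installment 1: $247.63 +$1.48 interest = $249.11; pay $24.91 → $224.20
Installment 2: $224.20 +$1.34 interest = $225.54; pay $25.06 → $200.48
Installment 3: $200.48 +$1.20 interest = $201.68; pay $25.21 → $176.47
Installment 4: $176.47 +$1.05 interest = $177.52; pay $25.36 → $152.16
Installment 5: $152.16 +$0.91 interest = $153.07; pay $25.51 → $127.56
Installment 6: $127.56 +$0.76 interest = $128.32; pay $25.66 → $102.66
Installment 7: $102.66 +$0.61 interest = $103.27; pay $25.81 → $77.46
Installment 8: $77.46 +$0.46 interest = $77.92; pay $25.97 → $51.95
Installment 9: $51.95 +$0.31 interest = $52.26; pay $26.13 → $26.13
Installment 10: $26.13 +$0.15 interest = $26.28; pay $26.28 → $0.00
Total paid: $255.90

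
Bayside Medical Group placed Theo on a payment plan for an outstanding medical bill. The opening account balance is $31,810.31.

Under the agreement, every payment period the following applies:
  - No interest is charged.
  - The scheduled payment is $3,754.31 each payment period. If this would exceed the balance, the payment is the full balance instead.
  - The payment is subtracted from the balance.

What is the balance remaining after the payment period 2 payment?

$24,301.69

Payment period 1: $31,810.31 − $3,754.31 → $28,056.00
Payment period 2: $28,056.00 − $3,754.31 → $24,301.69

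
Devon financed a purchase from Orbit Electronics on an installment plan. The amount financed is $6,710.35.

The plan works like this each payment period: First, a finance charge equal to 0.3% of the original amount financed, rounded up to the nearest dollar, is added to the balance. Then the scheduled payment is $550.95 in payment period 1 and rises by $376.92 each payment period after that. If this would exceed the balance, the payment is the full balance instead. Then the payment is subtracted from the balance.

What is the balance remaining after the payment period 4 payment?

$2,329.03

Payment period 1: opening $6,710.35; interest $21.00 → $6,731.35; payment $550.95; balance $6,180.40
Payment period 2: opening $6,180.40; interest $21.00 → $6,201.40; payment $927.87; balance $5,273.53
Payment period 3: opening $5,273.53; interest $21.00 → $5,294.53; payment $1,304.79; balance $3,989.74
Payment period 4: opening $3,989.74; interest $21.00 → $4,010.74; payment $1,681.71; balance $2,329.03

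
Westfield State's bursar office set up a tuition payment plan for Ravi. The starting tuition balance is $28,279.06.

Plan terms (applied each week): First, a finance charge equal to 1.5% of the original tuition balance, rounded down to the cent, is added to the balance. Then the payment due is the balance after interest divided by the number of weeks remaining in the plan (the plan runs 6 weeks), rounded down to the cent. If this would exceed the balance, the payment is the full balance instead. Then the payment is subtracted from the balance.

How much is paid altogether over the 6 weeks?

$30,824.14

Week 1: opening $28,279.06; interest $424.18 → $28,703.24; payment $4,783.87; balance $23,919.37
Week 2: opening $23,919.37; interest $424.18 → $24,343.55; payment $4,868.71; balance $19,474.84
Week 3: opening $19,474.84; interest $424.18 → $19,899.02; payment $4,974.75; balance $14,924.27
Week 4: opening $14,924.27; interest $424.18 → $15,348.45; payment $5,116.15; balance $10,232.30
Week 5: opening $10,232.30; interest $424.18 → $10,656.48; payment $5,328.24; balance $5,328.24
Week 6: opening $5,328.24; interest $424.18 → $5,752.42; payment $5,752.42; balance $0.00
Total paid: $30,824.14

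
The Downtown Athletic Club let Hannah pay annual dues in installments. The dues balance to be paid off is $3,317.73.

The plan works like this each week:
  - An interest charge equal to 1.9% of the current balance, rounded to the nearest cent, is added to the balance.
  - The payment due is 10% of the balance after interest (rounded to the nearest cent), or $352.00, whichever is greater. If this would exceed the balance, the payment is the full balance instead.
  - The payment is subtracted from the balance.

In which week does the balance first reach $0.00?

11

Week 1: opening $3,317.73; interest $63.04 → $3,380.77; payment $352.00; balance $3,028.77
Week 2: opening $3,028.77; interest $57.55 → $3,086.32; payment $352.00; balance $2,734.32
Week 3: opening $2,734.32; interest $51.95 → $2,786.27; payment $352.00; balance $2,434.27
Week 4: opening $2,434.27; interest $46.25 → $2,480.52; payment $352.00; balance $2,128.52
Week 5: opening $2,128.52; interest $40.44 → $2,168.96; payment $352.00; balance $1,816.96
Week 6: opening $1,816.96; interest $34.52 → $1,851.48; payment $352.00; balance $1,499.48
Week 7: opening $1,499.48; interest $28.49 → $1,527.97; payment $352.00; balance $1,175.97
Week 8: opening $1,175.97; interest $22.34 → $1,198.31; payment $352.00; balance $846.31
Week 9: opening $846.31; interest $16.08 → $862.39; payment $352.00; balance $510.39
Week 10: opening $510.39; interest $9.70 → $520.09; payment $352.00; balance $168.09
Week 11: opening $168.09; interest $3.19 → $171.28; payment $171.28; balance $0.00
Balance reaches $0.00 in week 11.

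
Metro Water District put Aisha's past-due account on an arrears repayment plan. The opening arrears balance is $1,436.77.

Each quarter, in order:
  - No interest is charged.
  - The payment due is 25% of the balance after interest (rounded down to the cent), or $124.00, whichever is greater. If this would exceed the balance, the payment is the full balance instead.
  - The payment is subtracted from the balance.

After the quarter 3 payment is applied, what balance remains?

$606.15

Quarter 1: opening $1,436.77; payment $359.19; balance $1,077.58
Quarter 2: opening $1,077.58; payment $269.39; balance $808.19
Quarter 3: opening $808.19; payment $202.04; balance $606.15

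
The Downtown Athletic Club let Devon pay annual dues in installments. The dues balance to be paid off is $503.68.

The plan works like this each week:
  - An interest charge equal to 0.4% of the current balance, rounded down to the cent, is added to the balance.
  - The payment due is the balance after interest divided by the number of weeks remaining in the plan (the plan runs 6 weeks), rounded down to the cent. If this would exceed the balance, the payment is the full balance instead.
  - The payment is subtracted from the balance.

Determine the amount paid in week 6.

Week 1: opening $503.68; interest $2.01 → $505.69; payment $84.28; balance $421.41
Week 2: opening $421.41; interest $1.68 → $423.09; payment $84.61; balance $338.48
Week 3: opening $338.48; interest $1.35 → $339.83; payment $84.95; balance $254.88
Week 4: opening $254.88; interest $1.01 → $255.89; payment $85.29; balance $170.60
Week 5: opening $170.60; interest $0.68 → $171.28; payment $85.64; balance $85.64
Week 6: opening $85.64; interest $0.34 → $85.98; payment $85.98; balance $0.00

$85.98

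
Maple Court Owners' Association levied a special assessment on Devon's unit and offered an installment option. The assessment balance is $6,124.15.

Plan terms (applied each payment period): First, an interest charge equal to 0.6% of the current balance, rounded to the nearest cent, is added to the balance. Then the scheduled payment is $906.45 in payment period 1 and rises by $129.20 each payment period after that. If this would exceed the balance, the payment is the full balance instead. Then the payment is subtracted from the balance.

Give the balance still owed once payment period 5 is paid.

$423.35

Payment period 1: $6,124.15 +$36.74 interest = $6,160.89; pay $906.45 → $5,254.44
Payment period 2: $5,254.44 +$31.53 interest = $5,285.97; pay $1,035.65 → $4,250.32
Payment period 3: $4,250.32 +$25.50 interest = $4,275.82; pay $1,164.85 → $3,110.97
Payment period 4: $3,110.97 +$18.67 interest = $3,129.64; pay $1,294.05 → $1,835.59
Payment period 5: $1,835.59 +$11.01 interest = $1,846.60; pay $1,423.25 → $423.35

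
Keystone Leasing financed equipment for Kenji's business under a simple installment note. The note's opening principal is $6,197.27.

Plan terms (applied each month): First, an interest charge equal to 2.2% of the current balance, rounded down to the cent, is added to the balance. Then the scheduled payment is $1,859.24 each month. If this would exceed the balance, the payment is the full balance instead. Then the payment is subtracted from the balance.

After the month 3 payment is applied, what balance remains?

Month 1: $6,197.27 +$136.33 interest = $6,333.60; pay $1,859.24 → $4,474.36
Month 2: $4,474.36 +$98.43 interest = $4,572.79; pay $1,859.24 → $2,713.55
Month 3: $2,713.55 +$59.69 interest = $2,773.24; pay $1,859.24 → $914.00

$914.00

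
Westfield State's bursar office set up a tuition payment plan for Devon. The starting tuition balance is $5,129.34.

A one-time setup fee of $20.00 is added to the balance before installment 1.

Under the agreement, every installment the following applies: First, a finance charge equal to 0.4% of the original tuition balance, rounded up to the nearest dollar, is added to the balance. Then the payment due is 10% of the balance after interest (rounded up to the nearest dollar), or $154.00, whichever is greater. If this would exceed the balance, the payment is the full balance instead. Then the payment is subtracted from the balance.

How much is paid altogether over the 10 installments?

$3,444.00

Installment 1: opening $5,149.34; interest $21.00 → $5,170.34; payment $518.00; balance $4,652.34
Installment 2: opening $4,652.34; interest $21.00 → $4,673.34; payment $468.00; balance $4,205.34
Installment 3: opening $4,205.34; interest $21.00 → $4,226.34; payment $423.00; balance $3,803.34
Installment 4: opening $3,803.34; interest $21.00 → $3,824.34; payment $383.00; balance $3,441.34
Installment 5: opening $3,441.34; interest $21.00 → $3,462.34; payment $347.00; balance $3,115.34
Installment 6: opening $3,115.34; interest $21.00 → $3,136.34; payment $314.00; balance $2,822.34
Installment 7: opening $2,822.34; interest $21.00 → $2,843.34; payment $285.00; balance $2,558.34
Installment 8: opening $2,558.34; interest $21.00 → $2,579.34; payment $258.00; balance $2,321.34
Installment 9: opening $2,321.34; interest $21.00 → $2,342.34; payment $235.00; balance $2,107.34
Installment 10: opening $2,107.34; interest $21.00 → $2,128.34; payment $213.00; balance $1,915.34
Total paid: $3,444.00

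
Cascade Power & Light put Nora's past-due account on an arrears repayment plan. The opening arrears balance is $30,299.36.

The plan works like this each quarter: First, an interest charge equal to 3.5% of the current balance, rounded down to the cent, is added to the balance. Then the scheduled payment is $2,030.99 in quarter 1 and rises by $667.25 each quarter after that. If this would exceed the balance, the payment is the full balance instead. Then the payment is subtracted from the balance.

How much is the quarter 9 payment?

Quarter 1: opening $30,299.36; interest $1,060.47 → $31,359.83; payment $2,030.99; balance $29,328.84
Quarter 2: opening $29,328.84; interest $1,026.50 → $30,355.34; payment $2,698.24; balance $27,657.10
Quarter 3: opening $27,657.10; interest $967.99 → $28,625.09; payment $3,365.49; balance $25,259.60
Quarter 4: opening $25,259.60; interest $884.08 → $26,143.68; payment $4,032.74; balance $22,110.94
Quarter 5: opening $22,110.94; interest $773.88 → $22,884.82; payment $4,699.99; balance $18,184.83
Quarter 6: opening $18,184.83; interest $636.46 → $18,821.29; payment $5,367.24; balance $13,454.05
Quarter 7: opening $13,454.05; interest $470.89 → $13,924.94; payment $6,034.49; balance $7,890.45
Quarter 8: opening $7,890.45; interest $276.16 → $8,166.61; payment $6,701.74; balance $1,464.87
Quarter 9: opening $1,464.87; interest $51.27 → $1,516.14; payment $1,516.14; balance $0.00

$1,516.14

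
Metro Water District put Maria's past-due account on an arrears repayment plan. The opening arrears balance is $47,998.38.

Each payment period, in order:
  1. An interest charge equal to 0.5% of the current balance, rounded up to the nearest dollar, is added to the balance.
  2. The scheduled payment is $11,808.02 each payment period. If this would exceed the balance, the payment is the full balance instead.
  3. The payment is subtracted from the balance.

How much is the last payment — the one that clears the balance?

$1,387.30

Payment period 1: opening $47,998.38; interest $240.00 → $48,238.38; payment $11,808.02; balance $36,430.36
Payment period 2: opening $36,430.36; interest $183.00 → $36,613.36; payment $11,808.02; balance $24,805.34
Payment period 3: opening $24,805.34; interest $125.00 → $24,930.34; payment $11,808.02; balance $13,122.32
Payment period 4: opening $13,122.32; interest $66.00 → $13,188.32; payment $11,808.02; balance $1,380.30
Payment period 5: opening $1,380.30; interest $7.00 → $1,387.30; payment $1,387.30; balance $0.00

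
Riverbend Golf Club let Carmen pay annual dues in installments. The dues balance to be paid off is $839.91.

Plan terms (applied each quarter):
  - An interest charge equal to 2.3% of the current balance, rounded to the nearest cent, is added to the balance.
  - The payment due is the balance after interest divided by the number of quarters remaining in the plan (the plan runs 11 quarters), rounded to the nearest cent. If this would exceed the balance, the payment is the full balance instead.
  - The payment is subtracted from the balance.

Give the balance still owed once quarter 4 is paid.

$585.38

Quarter 1: opening $839.91; interest $19.32 → $859.23; payment $78.11; balance $781.12
Quarter 2: opening $781.12; interest $17.97 → $799.09; payment $79.91; balance $719.18
Quarter 3: opening $719.18; interest $16.54 → $735.72; payment $81.75; balance $653.97
Quarter 4: opening $653.97; interest $15.04 → $669.01; payment $83.63; balance $585.38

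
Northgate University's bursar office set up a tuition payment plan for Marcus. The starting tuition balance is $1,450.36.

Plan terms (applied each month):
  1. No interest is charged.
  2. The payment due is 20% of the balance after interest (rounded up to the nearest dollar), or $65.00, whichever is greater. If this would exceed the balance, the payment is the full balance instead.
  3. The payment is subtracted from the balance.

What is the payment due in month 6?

$95.00

Month 1: $1,450.36 − $291.00 → $1,159.36
Month 2: $1,159.36 − $232.00 → $927.36
Month 3: $927.36 − $186.00 → $741.36
Month 4: $741.36 − $149.00 → $592.36
Month 5: $592.36 − $119.00 → $473.36
Month 6: $473.36 − $95.00 → $378.36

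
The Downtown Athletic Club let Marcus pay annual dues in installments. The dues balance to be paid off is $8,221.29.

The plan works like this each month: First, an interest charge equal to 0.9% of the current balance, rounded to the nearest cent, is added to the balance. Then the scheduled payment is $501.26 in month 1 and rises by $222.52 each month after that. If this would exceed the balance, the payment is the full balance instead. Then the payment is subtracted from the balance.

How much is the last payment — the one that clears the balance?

$408.43

Month 1: opening $8,221.29; interest $73.99 → $8,295.28; payment $501.26; balance $7,794.02
Month 2: opening $7,794.02; interest $70.15 → $7,864.17; payment $723.78; balance $7,140.39
Month 3: opening $7,140.39; interest $64.26 → $7,204.65; payment $946.30; balance $6,258.35
Month 4: opening $6,258.35; interest $56.33 → $6,314.68; payment $1,168.82; balance $5,145.86
Month 5: opening $5,145.86; interest $46.31 → $5,192.17; payment $1,391.34; balance $3,800.83
Month 6: opening $3,800.83; interest $34.21 → $3,835.04; payment $1,613.86; balance $2,221.18
Month 7: opening $2,221.18; interest $19.99 → $2,241.17; payment $1,836.38; balance $404.79
Month 8: opening $404.79; interest $3.64 → $408.43; payment $408.43; balance $0.00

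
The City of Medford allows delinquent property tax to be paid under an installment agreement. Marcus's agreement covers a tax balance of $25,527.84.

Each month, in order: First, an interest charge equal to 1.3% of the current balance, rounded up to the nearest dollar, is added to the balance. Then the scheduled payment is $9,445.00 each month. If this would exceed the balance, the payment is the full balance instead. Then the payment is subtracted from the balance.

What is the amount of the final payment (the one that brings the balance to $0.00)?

Month 1: opening $25,527.84; interest $332.00 → $25,859.84; payment $9,445.00; balance $16,414.84
Month 2: opening $16,414.84; interest $214.00 → $16,628.84; payment $9,445.00; balance $7,183.84
Month 3: opening $7,183.84; interest $94.00 → $7,277.84; payment $7,277.84; balance $0.00

$7,277.84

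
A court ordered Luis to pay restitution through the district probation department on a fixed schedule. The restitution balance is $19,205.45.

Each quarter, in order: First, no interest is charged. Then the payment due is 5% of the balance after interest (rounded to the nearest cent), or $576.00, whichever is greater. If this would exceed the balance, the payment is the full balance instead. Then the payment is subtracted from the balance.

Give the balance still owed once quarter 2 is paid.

$17,332.92

Quarter 1: opening $19,205.45; payment $960.27; balance $18,245.18
Quarter 2: opening $18,245.18; payment $912.26; balance $17,332.92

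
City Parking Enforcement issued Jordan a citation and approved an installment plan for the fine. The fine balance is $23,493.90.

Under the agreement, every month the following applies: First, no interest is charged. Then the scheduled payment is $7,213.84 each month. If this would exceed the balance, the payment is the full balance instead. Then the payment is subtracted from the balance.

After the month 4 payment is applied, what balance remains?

Month 1: opening $23,493.90; payment $7,213.84; balance $16,280.06
Month 2: opening $16,280.06; payment $7,213.84; balance $9,066.22
Month 3: opening $9,066.22; payment $7,213.84; balance $1,852.38
Month 4: opening $1,852.38; payment $1,852.38; balance $0.00

$0.00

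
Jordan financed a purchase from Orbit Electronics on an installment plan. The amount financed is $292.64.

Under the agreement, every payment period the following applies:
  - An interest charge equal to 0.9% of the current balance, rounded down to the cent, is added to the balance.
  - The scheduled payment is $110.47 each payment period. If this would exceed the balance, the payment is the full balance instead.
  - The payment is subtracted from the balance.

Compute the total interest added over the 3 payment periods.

Payment period 1: opening $292.64; interest $2.63 → $295.27; payment $110.47; balance $184.80
Payment period 2: opening $184.80; interest $1.66 → $186.46; payment $110.47; balance $75.99
Payment period 3: opening $75.99; interest $0.68 → $76.67; payment $76.67; balance $0.00
Total interest: $2.63 + $1.66 + $0.68 = $4.97

$4.97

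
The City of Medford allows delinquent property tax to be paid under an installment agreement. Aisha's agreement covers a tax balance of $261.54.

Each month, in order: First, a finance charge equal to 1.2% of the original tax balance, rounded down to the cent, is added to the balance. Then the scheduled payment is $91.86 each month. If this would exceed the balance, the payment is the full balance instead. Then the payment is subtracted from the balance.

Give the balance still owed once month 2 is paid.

$84.08

Month 1: opening $261.54; interest $3.13 → $264.67; payment $91.86; balance $172.81
Month 2: opening $172.81; interest $3.13 → $175.94; payment $91.86; balance $84.08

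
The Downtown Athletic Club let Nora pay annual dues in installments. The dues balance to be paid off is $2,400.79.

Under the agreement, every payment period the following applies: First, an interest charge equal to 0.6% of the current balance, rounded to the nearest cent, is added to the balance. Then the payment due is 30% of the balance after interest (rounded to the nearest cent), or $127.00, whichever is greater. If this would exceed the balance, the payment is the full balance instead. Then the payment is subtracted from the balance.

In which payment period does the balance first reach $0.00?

# | Opening | Interest | Payment | End bal
1 | $2,400.79 | $14.40 | $724.56 | $1,690.63
2 | $1,690.63 | $10.14 | $510.23 | $1,190.54
3 | $1,190.54 | $7.14 | $359.30 | $838.38
4 | $838.38 | $5.03 | $253.02 | $590.39
5 | $590.39 | $3.54 | $178.18 | $415.75
6 | $415.75 | $2.49 | $127.00 | $291.24
7 | $291.24 | $1.75 | $127.00 | $165.99
8 | $165.99 | $1.00 | $127.00 | $39.99
9 | $39.99 | $0.24 | $40.23 | $0.00
Balance reaches $0.00 in payment period 9.

9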